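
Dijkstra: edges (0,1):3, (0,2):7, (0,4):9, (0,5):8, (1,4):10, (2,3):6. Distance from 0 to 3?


Dijkstra from 0:
Distances: {0: 0, 1: 3, 2: 7, 3: 13, 4: 9, 5: 8}
Shortest distance to 3 = 13, path = [0, 2, 3]


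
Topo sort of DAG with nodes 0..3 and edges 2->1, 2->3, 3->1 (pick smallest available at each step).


Kahn's algorithm, process smallest node first
Order: [0, 2, 3, 1]


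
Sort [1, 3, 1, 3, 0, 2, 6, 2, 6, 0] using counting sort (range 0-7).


Count array: [2, 2, 2, 2, 0, 0, 2, 0]
Reconstruct: [0, 0, 1, 1, 2, 2, 3, 3, 6, 6]


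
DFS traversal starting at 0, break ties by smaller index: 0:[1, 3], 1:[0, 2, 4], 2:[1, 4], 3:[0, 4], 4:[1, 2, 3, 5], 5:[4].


DFS stack-based: start with [0]
Visit order: [0, 1, 2, 4, 3, 5]


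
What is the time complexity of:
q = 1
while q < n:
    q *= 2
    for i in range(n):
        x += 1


Per nesting level: O(log n) * O(n) = O(n log n)
Complexity: O(n log n)


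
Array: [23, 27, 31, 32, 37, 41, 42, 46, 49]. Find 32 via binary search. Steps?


Search for 32:
[0,8] mid=4 arr[4]=37
[0,3] mid=1 arr[1]=27
[2,3] mid=2 arr[2]=31
[3,3] mid=3 arr[3]=32
Total: 4 comparisons


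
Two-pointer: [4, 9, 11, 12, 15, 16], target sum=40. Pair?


Two pointers: lo=0, hi=5
No pair sums to 40


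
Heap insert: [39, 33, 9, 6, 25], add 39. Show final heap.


Append 39: [39, 33, 9, 6, 25, 39]
Bubble up: swap idx 5(39) with idx 2(9)
Result: [39, 33, 39, 6, 25, 9]


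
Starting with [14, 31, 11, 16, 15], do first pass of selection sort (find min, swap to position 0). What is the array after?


After one pass: [11, 31, 14, 16, 15]


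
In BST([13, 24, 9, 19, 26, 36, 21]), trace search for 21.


BST root = 13
Search for 21: compare at each node
Path: [13, 24, 19, 21]


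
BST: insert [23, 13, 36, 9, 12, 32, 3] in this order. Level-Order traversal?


Root = 23; build tree by BST insertion.
Level-Order traversal: [23, 13, 36, 9, 32, 3, 12]


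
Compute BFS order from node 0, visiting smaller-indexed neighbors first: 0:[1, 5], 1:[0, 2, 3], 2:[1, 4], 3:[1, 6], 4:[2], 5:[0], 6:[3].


BFS queue: start with [0]
Visit order: [0, 1, 5, 2, 3, 4, 6]


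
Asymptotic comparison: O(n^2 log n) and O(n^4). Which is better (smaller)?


n^2 log n grows slower than quartic
O(n^2 log n) is asymptotically smaller; O(n^4) grows faster


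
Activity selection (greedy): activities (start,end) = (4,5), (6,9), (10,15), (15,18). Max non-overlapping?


Greedy: pick earliest-ending, then skip overlaps.
Selected (4 activities): [(4, 5), (6, 9), (10, 15), (15, 18)]


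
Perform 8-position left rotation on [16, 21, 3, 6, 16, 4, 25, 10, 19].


Left rotate by 8: [19, 16, 21, 3, 6, 16, 4, 25, 10]


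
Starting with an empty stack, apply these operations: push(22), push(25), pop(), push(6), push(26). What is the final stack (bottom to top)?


push(22) -> [22]
push(25) -> [22, 25]
pop() returns 25 -> [22]
push(6) -> [22, 6]
push(26) -> [22, 6, 26]
Final stack (bottom to top): [22, 6, 26]


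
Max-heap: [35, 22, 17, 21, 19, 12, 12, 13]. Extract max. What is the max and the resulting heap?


Max = 35
Replace root with last, heapify down
Resulting heap: [22, 21, 17, 13, 19, 12, 12]


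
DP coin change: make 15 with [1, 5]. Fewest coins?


dp[0]=0; dp[i]=1+min(dp[i-c] for c in coins)
...dp[10]=2, dp[11]=3, dp[12]=4, dp[13]=5, dp[14]=6, dp[15]=3
Minimum coins for 15 = 3


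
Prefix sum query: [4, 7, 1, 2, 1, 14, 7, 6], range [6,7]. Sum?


Prefix sums: [0, 4, 11, 12, 14, 15, 29, 36, 42]
Sum[6..7] = prefix[8] - prefix[6] = 42 - 29 = 13


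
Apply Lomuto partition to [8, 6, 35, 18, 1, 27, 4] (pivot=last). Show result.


Elements <= 4 go left of pivot.
Result: [1, 4, 35, 18, 8, 27, 6], pivot at index 1


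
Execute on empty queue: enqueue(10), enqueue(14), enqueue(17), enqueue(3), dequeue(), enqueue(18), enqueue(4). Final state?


enqueue(10) -> [10]
enqueue(14) -> [10, 14]
enqueue(17) -> [10, 14, 17]
enqueue(3) -> [10, 14, 17, 3]
dequeue() returns 10 -> [14, 17, 3]
enqueue(18) -> [14, 17, 3, 18]
enqueue(4) -> [14, 17, 3, 18, 4]
Final queue (front to back): [14, 17, 3, 18, 4]


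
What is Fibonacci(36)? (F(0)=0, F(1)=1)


F(n)=F(n-1)+F(n-2)
...F(34)=5702887, F(35)=9227465, F(36)=14930352


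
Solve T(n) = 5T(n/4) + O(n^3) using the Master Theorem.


a=5, b=4, c=3. log_4(5)=1.161 < c=3. Case 3: O(n^c) = O(n^3)
Complexity: O(n^3)


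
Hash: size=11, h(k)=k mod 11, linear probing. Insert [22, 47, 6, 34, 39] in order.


Insertions: 22->slot 0; 47->slot 3; 6->slot 6; 34->slot 1; 39->slot 7
Table: [22, 34, None, 47, None, None, 6, 39, None, None, None]


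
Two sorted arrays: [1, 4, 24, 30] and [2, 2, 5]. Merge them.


Compare heads, take smaller each step.
Merged: [1, 2, 2, 4, 5, 24, 30]


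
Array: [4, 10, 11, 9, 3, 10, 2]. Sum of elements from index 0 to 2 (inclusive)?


Prefix sums: [0, 4, 14, 25, 34, 37, 47, 49]
Sum[0..2] = prefix[3] - prefix[0] = 25 - 0 = 25


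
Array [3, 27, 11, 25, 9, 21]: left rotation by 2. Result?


Left rotate by 2: [11, 25, 9, 21, 3, 27]


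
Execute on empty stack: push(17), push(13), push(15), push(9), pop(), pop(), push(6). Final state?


push(17) -> [17]
push(13) -> [17, 13]
push(15) -> [17, 13, 15]
push(9) -> [17, 13, 15, 9]
pop() returns 9 -> [17, 13, 15]
pop() returns 15 -> [17, 13]
push(6) -> [17, 13, 6]
Final stack (bottom to top): [17, 13, 6]


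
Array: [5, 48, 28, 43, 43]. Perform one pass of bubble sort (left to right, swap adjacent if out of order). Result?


After one pass: [5, 28, 43, 43, 48]


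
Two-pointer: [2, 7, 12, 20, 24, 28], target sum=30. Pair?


Two pointers: lo=0, hi=5
Found pair: (2, 28) summing to 30


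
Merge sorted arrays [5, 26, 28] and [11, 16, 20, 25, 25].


Compare heads, take smaller each step.
Merged: [5, 11, 16, 20, 25, 25, 26, 28]


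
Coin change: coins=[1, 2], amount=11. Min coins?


dp[0]=0; dp[i]=1+min(dp[i-c] for c in coins)
...dp[6]=3, dp[7]=4, dp[8]=4, dp[9]=5, dp[10]=5, dp[11]=6
Minimum coins for 11 = 6


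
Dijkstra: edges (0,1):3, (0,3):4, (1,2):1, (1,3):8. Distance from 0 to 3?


Dijkstra from 0:
Distances: {0: 0, 1: 3, 2: 4, 3: 4}
Shortest distance to 3 = 4, path = [0, 3]


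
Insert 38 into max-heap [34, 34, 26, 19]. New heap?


Append 38: [34, 34, 26, 19, 38]
Bubble up: swap idx 4(38) with idx 1(34); swap idx 1(38) with idx 0(34)
Result: [38, 34, 26, 19, 34]


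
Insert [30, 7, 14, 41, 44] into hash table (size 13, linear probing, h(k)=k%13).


Insertions: 30->slot 4; 7->slot 7; 14->slot 1; 41->slot 2; 44->slot 5
Table: [None, 14, 41, None, 30, 44, None, 7, None, None, None, None, None]


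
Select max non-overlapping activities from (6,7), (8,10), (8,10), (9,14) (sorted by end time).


Greedy: pick earliest-ending, then skip overlaps.
Selected (2 activities): [(6, 7), (8, 10)]


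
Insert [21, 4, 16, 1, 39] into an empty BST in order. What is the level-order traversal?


Root = 21; build tree by BST insertion.
Level-Order traversal: [21, 4, 39, 1, 16]


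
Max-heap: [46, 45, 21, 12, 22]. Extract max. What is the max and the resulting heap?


Max = 46
Replace root with last, heapify down
Resulting heap: [45, 22, 21, 12]


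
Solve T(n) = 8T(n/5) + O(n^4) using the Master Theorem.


a=8, b=5, c=4. log_5(8)=1.292 < c=4. Case 3: O(n^c) = O(n^4)
Complexity: O(n^4)


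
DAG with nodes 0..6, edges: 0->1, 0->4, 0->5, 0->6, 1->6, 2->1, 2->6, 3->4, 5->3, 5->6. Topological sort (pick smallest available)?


Kahn's algorithm, process smallest node first
Order: [0, 2, 1, 5, 3, 4, 6]


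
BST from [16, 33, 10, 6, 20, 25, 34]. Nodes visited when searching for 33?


BST root = 16
Search for 33: compare at each node
Path: [16, 33]


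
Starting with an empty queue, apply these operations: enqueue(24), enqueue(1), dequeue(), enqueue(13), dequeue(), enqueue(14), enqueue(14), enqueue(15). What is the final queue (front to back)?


enqueue(24) -> [24]
enqueue(1) -> [24, 1]
dequeue() returns 24 -> [1]
enqueue(13) -> [1, 13]
dequeue() returns 1 -> [13]
enqueue(14) -> [13, 14]
enqueue(14) -> [13, 14, 14]
enqueue(15) -> [13, 14, 14, 15]
Final queue (front to back): [13, 14, 14, 15]


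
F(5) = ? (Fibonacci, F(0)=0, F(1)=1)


F(n)=F(n-1)+F(n-2)
...F(3)=2, F(4)=3, F(5)=5


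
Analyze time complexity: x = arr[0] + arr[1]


Analysis: constant-time operation, no loop
Complexity: O(1)


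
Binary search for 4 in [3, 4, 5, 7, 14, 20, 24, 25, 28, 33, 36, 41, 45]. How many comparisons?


Search for 4:
[0,12] mid=6 arr[6]=24
[0,5] mid=2 arr[2]=5
[0,1] mid=0 arr[0]=3
[1,1] mid=1 arr[1]=4
Total: 4 comparisons


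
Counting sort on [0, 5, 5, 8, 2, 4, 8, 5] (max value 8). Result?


Count array: [1, 0, 1, 0, 1, 3, 0, 0, 2]
Reconstruct: [0, 2, 4, 5, 5, 5, 8, 8]


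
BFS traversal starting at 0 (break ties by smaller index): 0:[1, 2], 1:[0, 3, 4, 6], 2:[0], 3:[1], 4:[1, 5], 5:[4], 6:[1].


BFS queue: start with [0]
Visit order: [0, 1, 2, 3, 4, 6, 5]


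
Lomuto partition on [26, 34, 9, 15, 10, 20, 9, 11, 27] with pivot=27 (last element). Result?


Elements <= 27 go left of pivot.
Result: [26, 9, 15, 10, 20, 9, 11, 27, 34], pivot at index 7


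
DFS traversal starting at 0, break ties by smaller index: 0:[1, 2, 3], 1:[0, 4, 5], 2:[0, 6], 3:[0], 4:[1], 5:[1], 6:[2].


DFS stack-based: start with [0]
Visit order: [0, 1, 4, 5, 2, 6, 3]


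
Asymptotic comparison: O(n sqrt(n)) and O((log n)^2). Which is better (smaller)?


polylogarithmic grows slower than n^1.5
O((log n)^2) is asymptotically smaller; O(n sqrt(n)) grows faster


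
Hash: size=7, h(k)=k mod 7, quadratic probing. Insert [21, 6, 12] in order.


Insertions: 21->slot 0; 6->slot 6; 12->slot 5
Table: [21, None, None, None, None, 12, 6]


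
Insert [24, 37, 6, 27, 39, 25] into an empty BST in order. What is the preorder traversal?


Root = 24; build tree by BST insertion.
Preorder traversal: [24, 6, 37, 27, 25, 39]


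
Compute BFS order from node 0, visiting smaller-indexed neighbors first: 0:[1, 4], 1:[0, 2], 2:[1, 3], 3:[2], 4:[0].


BFS queue: start with [0]
Visit order: [0, 1, 4, 2, 3]


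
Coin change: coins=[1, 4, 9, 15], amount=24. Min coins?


dp[0]=0; dp[i]=1+min(dp[i-c] for c in coins)
...dp[19]=2, dp[20]=3, dp[21]=4, dp[22]=3, dp[23]=3, dp[24]=2
Minimum coins for 24 = 2


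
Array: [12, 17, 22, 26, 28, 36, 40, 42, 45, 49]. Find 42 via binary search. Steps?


Search for 42:
[0,9] mid=4 arr[4]=28
[5,9] mid=7 arr[7]=42
Total: 2 comparisons


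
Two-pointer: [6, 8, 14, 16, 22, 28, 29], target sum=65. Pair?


Two pointers: lo=0, hi=6
No pair sums to 65


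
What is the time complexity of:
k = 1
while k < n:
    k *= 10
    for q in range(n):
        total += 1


Per nesting level: O(log n) * O(n) = O(n log n)
Complexity: O(n log n)


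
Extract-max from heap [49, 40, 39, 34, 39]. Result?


Max = 49
Replace root with last, heapify down
Resulting heap: [40, 39, 39, 34]


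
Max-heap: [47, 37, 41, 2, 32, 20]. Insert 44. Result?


Append 44: [47, 37, 41, 2, 32, 20, 44]
Bubble up: swap idx 6(44) with idx 2(41)
Result: [47, 37, 44, 2, 32, 20, 41]


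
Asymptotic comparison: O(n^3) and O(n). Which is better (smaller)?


linear grows slower than cubic
O(n) is asymptotically smaller; O(n^3) grows faster


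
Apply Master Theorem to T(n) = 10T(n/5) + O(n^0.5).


a=10, b=5, c=0.5. log_5(10)=1.431 > c=0.5. Case 1: O(n^log_b(a)) = O(n^1.431)
Complexity: O(n^1.431)


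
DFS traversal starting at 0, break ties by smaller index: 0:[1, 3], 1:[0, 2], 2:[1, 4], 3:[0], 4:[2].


DFS stack-based: start with [0]
Visit order: [0, 1, 2, 4, 3]


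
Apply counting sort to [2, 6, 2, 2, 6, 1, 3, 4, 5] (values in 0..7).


Count array: [0, 1, 3, 1, 1, 1, 2, 0]
Reconstruct: [1, 2, 2, 2, 3, 4, 5, 6, 6]


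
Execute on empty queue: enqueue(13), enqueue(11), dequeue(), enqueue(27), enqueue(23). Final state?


enqueue(13) -> [13]
enqueue(11) -> [13, 11]
dequeue() returns 13 -> [11]
enqueue(27) -> [11, 27]
enqueue(23) -> [11, 27, 23]
Final queue (front to back): [11, 27, 23]


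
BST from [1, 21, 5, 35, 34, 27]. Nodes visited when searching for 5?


BST root = 1
Search for 5: compare at each node
Path: [1, 21, 5]


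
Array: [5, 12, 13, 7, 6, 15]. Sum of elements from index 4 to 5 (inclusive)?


Prefix sums: [0, 5, 17, 30, 37, 43, 58]
Sum[4..5] = prefix[6] - prefix[4] = 58 - 37 = 21


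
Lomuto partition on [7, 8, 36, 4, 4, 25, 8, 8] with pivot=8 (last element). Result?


Elements <= 8 go left of pivot.
Result: [7, 8, 4, 4, 8, 8, 36, 25], pivot at index 5


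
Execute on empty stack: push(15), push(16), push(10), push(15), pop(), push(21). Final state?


push(15) -> [15]
push(16) -> [15, 16]
push(10) -> [15, 16, 10]
push(15) -> [15, 16, 10, 15]
pop() returns 15 -> [15, 16, 10]
push(21) -> [15, 16, 10, 21]
Final stack (bottom to top): [15, 16, 10, 21]


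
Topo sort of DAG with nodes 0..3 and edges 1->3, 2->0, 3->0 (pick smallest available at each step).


Kahn's algorithm, process smallest node first
Order: [1, 2, 3, 0]


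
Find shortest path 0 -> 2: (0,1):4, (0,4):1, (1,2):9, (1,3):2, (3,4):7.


Dijkstra from 0:
Distances: {0: 0, 1: 4, 2: 13, 3: 6, 4: 1}
Shortest distance to 2 = 13, path = [0, 1, 2]


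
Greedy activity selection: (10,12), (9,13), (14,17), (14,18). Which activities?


Greedy: pick earliest-ending, then skip overlaps.
Selected (2 activities): [(10, 12), (14, 17)]


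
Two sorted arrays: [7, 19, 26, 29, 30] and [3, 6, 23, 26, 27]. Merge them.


Compare heads, take smaller each step.
Merged: [3, 6, 7, 19, 23, 26, 26, 27, 29, 30]


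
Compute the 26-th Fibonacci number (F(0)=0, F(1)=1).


F(n)=F(n-1)+F(n-2)
...F(24)=46368, F(25)=75025, F(26)=121393


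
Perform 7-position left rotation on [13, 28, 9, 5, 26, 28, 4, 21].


Left rotate by 7: [21, 13, 28, 9, 5, 26, 28, 4]


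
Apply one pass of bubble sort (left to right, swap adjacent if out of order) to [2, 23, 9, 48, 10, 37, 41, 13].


After one pass: [2, 9, 23, 10, 37, 41, 13, 48]


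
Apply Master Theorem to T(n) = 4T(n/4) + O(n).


a=4, b=4, c=1. log_4(4)=1 = c=1. Case 2: O(n^c log n) = O(n log n)
Complexity: O(n log n)


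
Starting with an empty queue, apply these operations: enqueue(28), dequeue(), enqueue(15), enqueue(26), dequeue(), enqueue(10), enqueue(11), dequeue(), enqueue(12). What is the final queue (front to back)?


enqueue(28) -> [28]
dequeue() returns 28 -> []
enqueue(15) -> [15]
enqueue(26) -> [15, 26]
dequeue() returns 15 -> [26]
enqueue(10) -> [26, 10]
enqueue(11) -> [26, 10, 11]
dequeue() returns 26 -> [10, 11]
enqueue(12) -> [10, 11, 12]
Final queue (front to back): [10, 11, 12]


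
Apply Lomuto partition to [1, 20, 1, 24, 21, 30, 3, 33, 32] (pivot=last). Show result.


Elements <= 32 go left of pivot.
Result: [1, 20, 1, 24, 21, 30, 3, 32, 33], pivot at index 7


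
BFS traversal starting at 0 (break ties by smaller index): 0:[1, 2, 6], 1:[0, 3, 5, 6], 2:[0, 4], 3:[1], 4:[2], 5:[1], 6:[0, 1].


BFS queue: start with [0]
Visit order: [0, 1, 2, 6, 3, 5, 4]


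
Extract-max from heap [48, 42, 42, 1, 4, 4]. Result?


Max = 48
Replace root with last, heapify down
Resulting heap: [42, 4, 42, 1, 4]


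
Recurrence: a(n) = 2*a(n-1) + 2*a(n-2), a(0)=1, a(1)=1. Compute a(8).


Build bottom-up:
...a(6)=208, a(7)=568, a(8)=2*568+2*208=1552


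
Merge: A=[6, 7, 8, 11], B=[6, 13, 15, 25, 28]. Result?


Compare heads, take smaller each step.
Merged: [6, 6, 7, 8, 11, 13, 15, 25, 28]


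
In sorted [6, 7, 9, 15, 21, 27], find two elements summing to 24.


Two pointers: lo=0, hi=5
Found pair: (9, 15) summing to 24


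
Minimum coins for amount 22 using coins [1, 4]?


dp[0]=0; dp[i]=1+min(dp[i-c] for c in coins)
...dp[17]=5, dp[18]=6, dp[19]=7, dp[20]=5, dp[21]=6, dp[22]=7
Minimum coins for 22 = 7


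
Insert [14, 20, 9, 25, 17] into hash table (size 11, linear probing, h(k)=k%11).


Insertions: 14->slot 3; 20->slot 9; 9->slot 10; 25->slot 4; 17->slot 6
Table: [None, None, None, 14, 25, None, 17, None, None, 20, 9]


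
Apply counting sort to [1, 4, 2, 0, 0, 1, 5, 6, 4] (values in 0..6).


Count array: [2, 2, 1, 0, 2, 1, 1]
Reconstruct: [0, 0, 1, 1, 2, 4, 4, 5, 6]


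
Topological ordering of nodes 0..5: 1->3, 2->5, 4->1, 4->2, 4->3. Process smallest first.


Kahn's algorithm, process smallest node first
Order: [0, 4, 1, 2, 3, 5]


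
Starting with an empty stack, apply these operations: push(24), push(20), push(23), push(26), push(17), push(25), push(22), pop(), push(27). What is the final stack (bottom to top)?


push(24) -> [24]
push(20) -> [24, 20]
push(23) -> [24, 20, 23]
push(26) -> [24, 20, 23, 26]
push(17) -> [24, 20, 23, 26, 17]
push(25) -> [24, 20, 23, 26, 17, 25]
push(22) -> [24, 20, 23, 26, 17, 25, 22]
pop() returns 22 -> [24, 20, 23, 26, 17, 25]
push(27) -> [24, 20, 23, 26, 17, 25, 27]
Final stack (bottom to top): [24, 20, 23, 26, 17, 25, 27]


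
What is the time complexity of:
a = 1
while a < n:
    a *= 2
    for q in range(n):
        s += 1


Per nesting level: O(log n) * O(n) = O(n log n)
Complexity: O(n log n)


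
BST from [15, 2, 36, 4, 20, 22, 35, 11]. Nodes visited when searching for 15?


BST root = 15
Search for 15: compare at each node
Path: [15]


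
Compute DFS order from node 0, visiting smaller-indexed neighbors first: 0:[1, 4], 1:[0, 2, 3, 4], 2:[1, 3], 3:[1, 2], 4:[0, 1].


DFS stack-based: start with [0]
Visit order: [0, 1, 2, 3, 4]


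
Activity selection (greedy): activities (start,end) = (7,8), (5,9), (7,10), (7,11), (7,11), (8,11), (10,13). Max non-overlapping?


Greedy: pick earliest-ending, then skip overlaps.
Selected (2 activities): [(7, 8), (8, 11)]


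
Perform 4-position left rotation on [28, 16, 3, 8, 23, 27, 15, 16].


Left rotate by 4: [23, 27, 15, 16, 28, 16, 3, 8]


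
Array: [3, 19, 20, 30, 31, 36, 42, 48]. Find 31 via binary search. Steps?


Search for 31:
[0,7] mid=3 arr[3]=30
[4,7] mid=5 arr[5]=36
[4,4] mid=4 arr[4]=31
Total: 3 comparisons


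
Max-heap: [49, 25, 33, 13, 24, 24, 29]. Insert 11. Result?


Append 11: [49, 25, 33, 13, 24, 24, 29, 11]
Bubble up: no swaps needed
Result: [49, 25, 33, 13, 24, 24, 29, 11]


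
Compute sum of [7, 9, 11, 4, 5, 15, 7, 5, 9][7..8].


Prefix sums: [0, 7, 16, 27, 31, 36, 51, 58, 63, 72]
Sum[7..8] = prefix[9] - prefix[7] = 72 - 58 = 14


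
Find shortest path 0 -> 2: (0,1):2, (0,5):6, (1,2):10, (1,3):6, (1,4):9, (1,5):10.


Dijkstra from 0:
Distances: {0: 0, 1: 2, 2: 12, 3: 8, 4: 11, 5: 6}
Shortest distance to 2 = 12, path = [0, 1, 2]


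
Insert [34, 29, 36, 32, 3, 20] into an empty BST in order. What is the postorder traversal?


Root = 34; build tree by BST insertion.
Postorder traversal: [20, 3, 32, 29, 36, 34]


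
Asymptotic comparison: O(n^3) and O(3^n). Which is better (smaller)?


cubic grows slower than exponential (base 3)
O(n^3) is asymptotically smaller; O(3^n) grows faster


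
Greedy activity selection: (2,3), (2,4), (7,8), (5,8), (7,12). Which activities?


Greedy: pick earliest-ending, then skip overlaps.
Selected (2 activities): [(2, 3), (7, 8)]


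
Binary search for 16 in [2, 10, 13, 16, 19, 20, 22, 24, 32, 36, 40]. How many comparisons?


Search for 16:
[0,10] mid=5 arr[5]=20
[0,4] mid=2 arr[2]=13
[3,4] mid=3 arr[3]=16
Total: 3 comparisons


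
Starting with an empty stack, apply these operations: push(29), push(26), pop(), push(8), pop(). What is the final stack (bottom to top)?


push(29) -> [29]
push(26) -> [29, 26]
pop() returns 26 -> [29]
push(8) -> [29, 8]
pop() returns 8 -> [29]
Final stack (bottom to top): [29]


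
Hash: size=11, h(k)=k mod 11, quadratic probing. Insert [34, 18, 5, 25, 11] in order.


Insertions: 34->slot 1; 18->slot 7; 5->slot 5; 25->slot 3; 11->slot 0
Table: [11, 34, None, 25, None, 5, None, 18, None, None, None]


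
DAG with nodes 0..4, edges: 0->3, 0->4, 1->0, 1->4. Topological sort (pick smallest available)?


Kahn's algorithm, process smallest node first
Order: [1, 0, 2, 3, 4]


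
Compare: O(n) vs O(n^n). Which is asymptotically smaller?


linear grows slower than n^n
O(n) is asymptotically smaller; O(n^n) grows faster


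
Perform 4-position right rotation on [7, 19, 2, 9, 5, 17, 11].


Right rotate by 4: [9, 5, 17, 11, 7, 19, 2]


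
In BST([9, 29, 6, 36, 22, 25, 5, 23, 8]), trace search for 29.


BST root = 9
Search for 29: compare at each node
Path: [9, 29]


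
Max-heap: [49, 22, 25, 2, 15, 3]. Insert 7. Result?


Append 7: [49, 22, 25, 2, 15, 3, 7]
Bubble up: no swaps needed
Result: [49, 22, 25, 2, 15, 3, 7]


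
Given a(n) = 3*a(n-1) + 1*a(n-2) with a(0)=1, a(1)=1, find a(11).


Build bottom-up:
...a(9)=16897, a(10)=55807, a(11)=3*55807+1*16897=184318


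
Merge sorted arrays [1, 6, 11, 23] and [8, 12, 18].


Compare heads, take smaller each step.
Merged: [1, 6, 8, 11, 12, 18, 23]


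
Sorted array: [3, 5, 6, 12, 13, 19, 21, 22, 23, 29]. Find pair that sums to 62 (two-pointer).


Two pointers: lo=0, hi=9
No pair sums to 62


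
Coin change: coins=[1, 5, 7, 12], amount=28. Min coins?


dp[0]=0; dp[i]=1+min(dp[i-c] for c in coins)
...dp[23]=4, dp[24]=2, dp[25]=3, dp[26]=3, dp[27]=4, dp[28]=4
Minimum coins for 28 = 4


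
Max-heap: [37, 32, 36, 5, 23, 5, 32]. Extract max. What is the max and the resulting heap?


Max = 37
Replace root with last, heapify down
Resulting heap: [36, 32, 32, 5, 23, 5]


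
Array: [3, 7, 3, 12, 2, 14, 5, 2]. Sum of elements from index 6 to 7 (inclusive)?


Prefix sums: [0, 3, 10, 13, 25, 27, 41, 46, 48]
Sum[6..7] = prefix[8] - prefix[6] = 48 - 41 = 7


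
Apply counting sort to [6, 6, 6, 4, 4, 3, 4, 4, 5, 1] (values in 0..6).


Count array: [0, 1, 0, 1, 4, 1, 3]
Reconstruct: [1, 3, 4, 4, 4, 4, 5, 6, 6, 6]


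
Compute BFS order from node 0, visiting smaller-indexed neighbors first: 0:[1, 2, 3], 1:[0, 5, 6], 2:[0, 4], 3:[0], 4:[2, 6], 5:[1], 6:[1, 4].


BFS queue: start with [0]
Visit order: [0, 1, 2, 3, 5, 6, 4]


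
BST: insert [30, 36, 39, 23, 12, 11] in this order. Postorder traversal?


Root = 30; build tree by BST insertion.
Postorder traversal: [11, 12, 23, 39, 36, 30]


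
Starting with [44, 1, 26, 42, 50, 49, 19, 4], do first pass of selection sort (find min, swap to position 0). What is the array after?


After one pass: [1, 44, 26, 42, 50, 49, 19, 4]


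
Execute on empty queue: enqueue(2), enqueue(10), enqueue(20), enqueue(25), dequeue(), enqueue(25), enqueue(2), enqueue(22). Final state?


enqueue(2) -> [2]
enqueue(10) -> [2, 10]
enqueue(20) -> [2, 10, 20]
enqueue(25) -> [2, 10, 20, 25]
dequeue() returns 2 -> [10, 20, 25]
enqueue(25) -> [10, 20, 25, 25]
enqueue(2) -> [10, 20, 25, 25, 2]
enqueue(22) -> [10, 20, 25, 25, 2, 22]
Final queue (front to back): [10, 20, 25, 25, 2, 22]


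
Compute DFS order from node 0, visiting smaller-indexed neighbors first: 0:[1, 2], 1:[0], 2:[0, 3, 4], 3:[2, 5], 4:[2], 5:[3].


DFS stack-based: start with [0]
Visit order: [0, 1, 2, 3, 5, 4]


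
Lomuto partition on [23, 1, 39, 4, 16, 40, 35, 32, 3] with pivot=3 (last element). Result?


Elements <= 3 go left of pivot.
Result: [1, 3, 39, 4, 16, 40, 35, 32, 23], pivot at index 1


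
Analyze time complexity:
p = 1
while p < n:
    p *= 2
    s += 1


Per nesting level: O(log n) = O(log n)
Complexity: O(log n)


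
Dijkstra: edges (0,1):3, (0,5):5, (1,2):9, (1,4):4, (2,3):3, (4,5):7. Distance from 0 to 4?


Dijkstra from 0:
Distances: {0: 0, 1: 3, 2: 12, 3: 15, 4: 7, 5: 5}
Shortest distance to 4 = 7, path = [0, 1, 4]


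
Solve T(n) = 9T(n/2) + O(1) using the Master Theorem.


a=9, b=2, c=0. log_2(9)=3.170 > c=0. Case 1: O(n^log_b(a)) = O(n^3.170)
Complexity: O(n^3.170)


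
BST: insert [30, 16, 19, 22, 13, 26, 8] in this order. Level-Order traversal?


Root = 30; build tree by BST insertion.
Level-Order traversal: [30, 16, 13, 19, 8, 22, 26]


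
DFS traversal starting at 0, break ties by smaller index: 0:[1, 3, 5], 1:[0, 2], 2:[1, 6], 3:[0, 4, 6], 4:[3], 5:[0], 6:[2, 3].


DFS stack-based: start with [0]
Visit order: [0, 1, 2, 6, 3, 4, 5]


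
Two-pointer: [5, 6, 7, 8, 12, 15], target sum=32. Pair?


Two pointers: lo=0, hi=5
No pair sums to 32


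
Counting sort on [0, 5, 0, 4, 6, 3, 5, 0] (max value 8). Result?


Count array: [3, 0, 0, 1, 1, 2, 1, 0, 0]
Reconstruct: [0, 0, 0, 3, 4, 5, 5, 6]


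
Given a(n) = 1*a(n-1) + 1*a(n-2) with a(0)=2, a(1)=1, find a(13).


Build bottom-up:
...a(11)=199, a(12)=322, a(13)=1*322+1*199=521


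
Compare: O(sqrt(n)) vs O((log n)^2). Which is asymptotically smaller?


polylogarithmic grows slower than sublinear
O((log n)^2) is asymptotically smaller; O(sqrt(n)) grows faster


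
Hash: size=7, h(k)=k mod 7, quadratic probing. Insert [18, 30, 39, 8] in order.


Insertions: 18->slot 4; 30->slot 2; 39->slot 5; 8->slot 1
Table: [None, 8, 30, None, 18, 39, None]


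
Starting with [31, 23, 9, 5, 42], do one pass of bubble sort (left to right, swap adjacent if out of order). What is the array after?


After one pass: [23, 9, 5, 31, 42]


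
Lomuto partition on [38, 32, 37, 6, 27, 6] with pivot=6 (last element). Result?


Elements <= 6 go left of pivot.
Result: [6, 6, 37, 38, 27, 32], pivot at index 1


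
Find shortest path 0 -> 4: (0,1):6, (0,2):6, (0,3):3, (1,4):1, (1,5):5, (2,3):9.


Dijkstra from 0:
Distances: {0: 0, 1: 6, 2: 6, 3: 3, 4: 7, 5: 11}
Shortest distance to 4 = 7, path = [0, 1, 4]


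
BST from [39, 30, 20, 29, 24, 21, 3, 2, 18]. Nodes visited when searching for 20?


BST root = 39
Search for 20: compare at each node
Path: [39, 30, 20]


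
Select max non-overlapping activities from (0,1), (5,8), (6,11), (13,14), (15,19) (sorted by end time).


Greedy: pick earliest-ending, then skip overlaps.
Selected (4 activities): [(0, 1), (5, 8), (13, 14), (15, 19)]


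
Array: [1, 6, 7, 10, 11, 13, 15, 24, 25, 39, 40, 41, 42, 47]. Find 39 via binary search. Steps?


Search for 39:
[0,13] mid=6 arr[6]=15
[7,13] mid=10 arr[10]=40
[7,9] mid=8 arr[8]=25
[9,9] mid=9 arr[9]=39
Total: 4 comparisons


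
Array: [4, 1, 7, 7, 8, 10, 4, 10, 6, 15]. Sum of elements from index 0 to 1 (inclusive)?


Prefix sums: [0, 4, 5, 12, 19, 27, 37, 41, 51, 57, 72]
Sum[0..1] = prefix[2] - prefix[0] = 5 - 0 = 5


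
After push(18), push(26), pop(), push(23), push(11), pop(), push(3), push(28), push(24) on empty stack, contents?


push(18) -> [18]
push(26) -> [18, 26]
pop() returns 26 -> [18]
push(23) -> [18, 23]
push(11) -> [18, 23, 11]
pop() returns 11 -> [18, 23]
push(3) -> [18, 23, 3]
push(28) -> [18, 23, 3, 28]
push(24) -> [18, 23, 3, 28, 24]
Final stack (bottom to top): [18, 23, 3, 28, 24]


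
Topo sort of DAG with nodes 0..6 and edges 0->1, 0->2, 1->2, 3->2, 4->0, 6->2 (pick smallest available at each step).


Kahn's algorithm, process smallest node first
Order: [3, 4, 0, 1, 5, 6, 2]


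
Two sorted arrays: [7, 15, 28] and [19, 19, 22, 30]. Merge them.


Compare heads, take smaller each step.
Merged: [7, 15, 19, 19, 22, 28, 30]


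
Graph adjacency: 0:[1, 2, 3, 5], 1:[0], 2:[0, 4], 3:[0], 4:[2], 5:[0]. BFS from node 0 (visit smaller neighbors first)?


BFS queue: start with [0]
Visit order: [0, 1, 2, 3, 5, 4]


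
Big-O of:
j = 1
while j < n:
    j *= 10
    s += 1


Per nesting level: O(log n) = O(log n)
Complexity: O(log n)


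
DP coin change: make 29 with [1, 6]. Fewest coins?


dp[0]=0; dp[i]=1+min(dp[i-c] for c in coins)
...dp[24]=4, dp[25]=5, dp[26]=6, dp[27]=7, dp[28]=8, dp[29]=9
Minimum coins for 29 = 9


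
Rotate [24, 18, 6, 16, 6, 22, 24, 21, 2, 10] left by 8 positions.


Left rotate by 8: [2, 10, 24, 18, 6, 16, 6, 22, 24, 21]


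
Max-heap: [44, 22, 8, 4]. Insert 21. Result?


Append 21: [44, 22, 8, 4, 21]
Bubble up: no swaps needed
Result: [44, 22, 8, 4, 21]


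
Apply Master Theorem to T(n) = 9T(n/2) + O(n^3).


a=9, b=2, c=3. log_2(9)=3.170 > c=3. Case 1: O(n^log_b(a)) = O(n^3.170)
Complexity: O(n^3.170)


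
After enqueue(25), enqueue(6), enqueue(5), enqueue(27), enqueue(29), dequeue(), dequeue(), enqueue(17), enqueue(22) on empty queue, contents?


enqueue(25) -> [25]
enqueue(6) -> [25, 6]
enqueue(5) -> [25, 6, 5]
enqueue(27) -> [25, 6, 5, 27]
enqueue(29) -> [25, 6, 5, 27, 29]
dequeue() returns 25 -> [6, 5, 27, 29]
dequeue() returns 6 -> [5, 27, 29]
enqueue(17) -> [5, 27, 29, 17]
enqueue(22) -> [5, 27, 29, 17, 22]
Final queue (front to back): [5, 27, 29, 17, 22]


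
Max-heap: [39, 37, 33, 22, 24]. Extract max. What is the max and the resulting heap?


Max = 39
Replace root with last, heapify down
Resulting heap: [37, 24, 33, 22]


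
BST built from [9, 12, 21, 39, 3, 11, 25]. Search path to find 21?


BST root = 9
Search for 21: compare at each node
Path: [9, 12, 21]


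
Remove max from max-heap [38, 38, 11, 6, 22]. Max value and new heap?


Max = 38
Replace root with last, heapify down
Resulting heap: [38, 22, 11, 6]


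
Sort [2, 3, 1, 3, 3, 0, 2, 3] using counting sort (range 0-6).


Count array: [1, 1, 2, 4, 0, 0, 0]
Reconstruct: [0, 1, 2, 2, 3, 3, 3, 3]


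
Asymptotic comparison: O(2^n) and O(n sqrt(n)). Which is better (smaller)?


n^1.5 grows slower than exponential
O(n sqrt(n)) is asymptotically smaller; O(2^n) grows faster


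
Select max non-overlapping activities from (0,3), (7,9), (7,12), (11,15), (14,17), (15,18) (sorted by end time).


Greedy: pick earliest-ending, then skip overlaps.
Selected (4 activities): [(0, 3), (7, 9), (11, 15), (15, 18)]


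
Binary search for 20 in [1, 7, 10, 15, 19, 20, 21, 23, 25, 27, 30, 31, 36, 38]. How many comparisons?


Search for 20:
[0,13] mid=6 arr[6]=21
[0,5] mid=2 arr[2]=10
[3,5] mid=4 arr[4]=19
[5,5] mid=5 arr[5]=20
Total: 4 comparisons


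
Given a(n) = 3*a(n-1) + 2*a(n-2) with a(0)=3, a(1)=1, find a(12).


Build bottom-up:
...a(10)=213825, a(11)=761549, a(12)=3*761549+2*213825=2712297


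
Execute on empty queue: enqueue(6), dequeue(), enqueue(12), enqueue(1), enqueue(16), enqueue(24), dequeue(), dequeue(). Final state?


enqueue(6) -> [6]
dequeue() returns 6 -> []
enqueue(12) -> [12]
enqueue(1) -> [12, 1]
enqueue(16) -> [12, 1, 16]
enqueue(24) -> [12, 1, 16, 24]
dequeue() returns 12 -> [1, 16, 24]
dequeue() returns 1 -> [16, 24]
Final queue (front to back): [16, 24]


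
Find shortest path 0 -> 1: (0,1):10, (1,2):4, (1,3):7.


Dijkstra from 0:
Distances: {0: 0, 1: 10, 2: 14, 3: 17}
Shortest distance to 1 = 10, path = [0, 1]


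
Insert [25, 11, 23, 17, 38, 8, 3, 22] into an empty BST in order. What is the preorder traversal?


Root = 25; build tree by BST insertion.
Preorder traversal: [25, 11, 8, 3, 23, 17, 22, 38]


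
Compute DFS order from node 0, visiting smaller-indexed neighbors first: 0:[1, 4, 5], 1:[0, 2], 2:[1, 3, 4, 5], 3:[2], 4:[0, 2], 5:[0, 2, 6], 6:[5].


DFS stack-based: start with [0]
Visit order: [0, 1, 2, 3, 4, 5, 6]


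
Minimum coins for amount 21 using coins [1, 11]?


dp[0]=0; dp[i]=1+min(dp[i-c] for c in coins)
...dp[16]=6, dp[17]=7, dp[18]=8, dp[19]=9, dp[20]=10, dp[21]=11
Minimum coins for 21 = 11


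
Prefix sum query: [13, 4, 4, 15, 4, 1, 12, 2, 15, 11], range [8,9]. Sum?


Prefix sums: [0, 13, 17, 21, 36, 40, 41, 53, 55, 70, 81]
Sum[8..9] = prefix[10] - prefix[8] = 81 - 55 = 26


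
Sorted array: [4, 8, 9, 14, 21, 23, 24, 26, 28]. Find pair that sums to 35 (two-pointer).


Two pointers: lo=0, hi=8
Found pair: (9, 26) summing to 35


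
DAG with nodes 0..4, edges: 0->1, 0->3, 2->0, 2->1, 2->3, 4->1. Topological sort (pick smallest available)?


Kahn's algorithm, process smallest node first
Order: [2, 0, 3, 4, 1]


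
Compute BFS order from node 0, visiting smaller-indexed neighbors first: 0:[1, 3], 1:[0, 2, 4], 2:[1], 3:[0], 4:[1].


BFS queue: start with [0]
Visit order: [0, 1, 3, 2, 4]


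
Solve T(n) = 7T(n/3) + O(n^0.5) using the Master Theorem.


a=7, b=3, c=0.5. log_3(7)=1.771 > c=0.5. Case 1: O(n^log_b(a)) = O(n^1.771)
Complexity: O(n^1.771)


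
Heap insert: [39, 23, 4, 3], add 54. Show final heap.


Append 54: [39, 23, 4, 3, 54]
Bubble up: swap idx 4(54) with idx 1(23); swap idx 1(54) with idx 0(39)
Result: [54, 39, 4, 3, 23]


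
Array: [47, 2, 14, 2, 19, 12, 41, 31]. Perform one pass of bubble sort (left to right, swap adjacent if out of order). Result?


After one pass: [2, 14, 2, 19, 12, 41, 31, 47]


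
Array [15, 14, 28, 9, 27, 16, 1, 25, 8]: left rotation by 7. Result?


Left rotate by 7: [25, 8, 15, 14, 28, 9, 27, 16, 1]


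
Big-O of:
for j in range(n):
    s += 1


Per nesting level: O(n) = O(n)
Complexity: O(n)


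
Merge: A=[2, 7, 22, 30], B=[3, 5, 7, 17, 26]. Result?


Compare heads, take smaller each step.
Merged: [2, 3, 5, 7, 7, 17, 22, 26, 30]


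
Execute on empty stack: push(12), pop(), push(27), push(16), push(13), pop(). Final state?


push(12) -> [12]
pop() returns 12 -> []
push(27) -> [27]
push(16) -> [27, 16]
push(13) -> [27, 16, 13]
pop() returns 13 -> [27, 16]
Final stack (bottom to top): [27, 16]


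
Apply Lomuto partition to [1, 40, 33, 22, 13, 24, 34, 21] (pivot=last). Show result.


Elements <= 21 go left of pivot.
Result: [1, 13, 21, 22, 40, 24, 34, 33], pivot at index 2


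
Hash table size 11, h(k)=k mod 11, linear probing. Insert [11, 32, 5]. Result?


Insertions: 11->slot 0; 32->slot 10; 5->slot 5
Table: [11, None, None, None, None, 5, None, None, None, None, 32]


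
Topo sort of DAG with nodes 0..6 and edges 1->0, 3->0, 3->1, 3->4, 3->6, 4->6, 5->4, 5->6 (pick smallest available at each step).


Kahn's algorithm, process smallest node first
Order: [2, 3, 1, 0, 5, 4, 6]


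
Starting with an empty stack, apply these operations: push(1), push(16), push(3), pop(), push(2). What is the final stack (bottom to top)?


push(1) -> [1]
push(16) -> [1, 16]
push(3) -> [1, 16, 3]
pop() returns 3 -> [1, 16]
push(2) -> [1, 16, 2]
Final stack (bottom to top): [1, 16, 2]


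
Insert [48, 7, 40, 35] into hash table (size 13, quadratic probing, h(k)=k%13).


Insertions: 48->slot 9; 7->slot 7; 40->slot 1; 35->slot 10
Table: [None, 40, None, None, None, None, None, 7, None, 48, 35, None, None]


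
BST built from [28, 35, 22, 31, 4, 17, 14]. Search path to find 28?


BST root = 28
Search for 28: compare at each node
Path: [28]


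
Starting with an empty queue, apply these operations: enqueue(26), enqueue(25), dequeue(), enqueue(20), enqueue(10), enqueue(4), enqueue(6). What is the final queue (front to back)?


enqueue(26) -> [26]
enqueue(25) -> [26, 25]
dequeue() returns 26 -> [25]
enqueue(20) -> [25, 20]
enqueue(10) -> [25, 20, 10]
enqueue(4) -> [25, 20, 10, 4]
enqueue(6) -> [25, 20, 10, 4, 6]
Final queue (front to back): [25, 20, 10, 4, 6]


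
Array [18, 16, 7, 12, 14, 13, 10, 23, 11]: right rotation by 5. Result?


Right rotate by 5: [14, 13, 10, 23, 11, 18, 16, 7, 12]


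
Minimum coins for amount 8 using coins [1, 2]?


dp[0]=0; dp[i]=1+min(dp[i-c] for c in coins)
...dp[3]=2, dp[4]=2, dp[5]=3, dp[6]=3, dp[7]=4, dp[8]=4
Minimum coins for 8 = 4


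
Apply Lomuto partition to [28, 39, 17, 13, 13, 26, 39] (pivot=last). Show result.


Elements <= 39 go left of pivot.
Result: [28, 39, 17, 13, 13, 26, 39], pivot at index 6


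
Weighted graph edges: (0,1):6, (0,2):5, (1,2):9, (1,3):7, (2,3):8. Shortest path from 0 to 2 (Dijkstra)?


Dijkstra from 0:
Distances: {0: 0, 1: 6, 2: 5, 3: 13}
Shortest distance to 2 = 5, path = [0, 2]


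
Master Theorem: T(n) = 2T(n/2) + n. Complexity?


a=2, b=2, c=1. log_2(2)=1 = c=1. Case 2: O(n^c log n) = O(n log n)
Complexity: O(n log n)


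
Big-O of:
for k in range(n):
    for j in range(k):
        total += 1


Per nesting level: O(n) * O(n) [triangular over k] = O(n^2)
Complexity: O(n^2)


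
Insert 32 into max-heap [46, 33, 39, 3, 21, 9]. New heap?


Append 32: [46, 33, 39, 3, 21, 9, 32]
Bubble up: no swaps needed
Result: [46, 33, 39, 3, 21, 9, 32]


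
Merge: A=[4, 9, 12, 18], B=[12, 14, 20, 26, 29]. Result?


Compare heads, take smaller each step.
Merged: [4, 9, 12, 12, 14, 18, 20, 26, 29]


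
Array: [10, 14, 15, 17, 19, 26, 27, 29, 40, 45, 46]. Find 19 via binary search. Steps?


Search for 19:
[0,10] mid=5 arr[5]=26
[0,4] mid=2 arr[2]=15
[3,4] mid=3 arr[3]=17
[4,4] mid=4 arr[4]=19
Total: 4 comparisons


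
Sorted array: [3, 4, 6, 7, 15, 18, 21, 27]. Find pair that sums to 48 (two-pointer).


Two pointers: lo=0, hi=7
Found pair: (21, 27) summing to 48


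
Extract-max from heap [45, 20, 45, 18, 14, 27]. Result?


Max = 45
Replace root with last, heapify down
Resulting heap: [45, 20, 27, 18, 14]


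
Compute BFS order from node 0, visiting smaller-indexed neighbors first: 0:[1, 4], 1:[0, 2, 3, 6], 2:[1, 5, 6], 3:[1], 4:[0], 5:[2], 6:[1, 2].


BFS queue: start with [0]
Visit order: [0, 1, 4, 2, 3, 6, 5]


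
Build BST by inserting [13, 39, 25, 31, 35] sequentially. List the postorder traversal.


Root = 13; build tree by BST insertion.
Postorder traversal: [35, 31, 25, 39, 13]


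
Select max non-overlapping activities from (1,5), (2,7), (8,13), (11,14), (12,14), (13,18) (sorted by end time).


Greedy: pick earliest-ending, then skip overlaps.
Selected (3 activities): [(1, 5), (8, 13), (13, 18)]


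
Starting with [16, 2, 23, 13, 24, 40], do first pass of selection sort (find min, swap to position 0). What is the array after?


After one pass: [2, 16, 23, 13, 24, 40]


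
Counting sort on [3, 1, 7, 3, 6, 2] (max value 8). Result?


Count array: [0, 1, 1, 2, 0, 0, 1, 1, 0]
Reconstruct: [1, 2, 3, 3, 6, 7]


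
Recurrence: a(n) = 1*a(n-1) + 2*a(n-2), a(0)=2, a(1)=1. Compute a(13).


Build bottom-up:
...a(11)=2047, a(12)=4097, a(13)=1*4097+2*2047=8191


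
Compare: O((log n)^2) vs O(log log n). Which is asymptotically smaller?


double-logarithmic grows slower than polylogarithmic
O(log log n) is asymptotically smaller; O((log n)^2) grows faster


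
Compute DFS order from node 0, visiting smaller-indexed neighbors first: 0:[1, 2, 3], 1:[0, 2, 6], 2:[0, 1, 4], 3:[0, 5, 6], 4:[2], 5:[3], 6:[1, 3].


DFS stack-based: start with [0]
Visit order: [0, 1, 2, 4, 6, 3, 5]


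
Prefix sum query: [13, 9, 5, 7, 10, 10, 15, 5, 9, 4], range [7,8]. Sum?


Prefix sums: [0, 13, 22, 27, 34, 44, 54, 69, 74, 83, 87]
Sum[7..8] = prefix[9] - prefix[7] = 83 - 69 = 14


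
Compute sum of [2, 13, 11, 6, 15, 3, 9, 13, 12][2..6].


Prefix sums: [0, 2, 15, 26, 32, 47, 50, 59, 72, 84]
Sum[2..6] = prefix[7] - prefix[2] = 59 - 15 = 44


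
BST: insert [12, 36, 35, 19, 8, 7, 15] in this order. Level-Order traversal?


Root = 12; build tree by BST insertion.
Level-Order traversal: [12, 8, 36, 7, 35, 19, 15]


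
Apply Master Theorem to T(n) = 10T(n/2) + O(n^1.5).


a=10, b=2, c=1.5. log_2(10)=3.322 > c=1.5. Case 1: O(n^log_b(a)) = O(n^3.322)
Complexity: O(n^3.322)


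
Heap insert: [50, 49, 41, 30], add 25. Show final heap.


Append 25: [50, 49, 41, 30, 25]
Bubble up: no swaps needed
Result: [50, 49, 41, 30, 25]


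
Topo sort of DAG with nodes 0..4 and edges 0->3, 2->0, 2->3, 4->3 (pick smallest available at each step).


Kahn's algorithm, process smallest node first
Order: [1, 2, 0, 4, 3]


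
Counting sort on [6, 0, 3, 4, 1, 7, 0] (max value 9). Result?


Count array: [2, 1, 0, 1, 1, 0, 1, 1, 0, 0]
Reconstruct: [0, 0, 1, 3, 4, 6, 7]


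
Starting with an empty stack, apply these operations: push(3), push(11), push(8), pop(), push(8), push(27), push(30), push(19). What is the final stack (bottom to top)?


push(3) -> [3]
push(11) -> [3, 11]
push(8) -> [3, 11, 8]
pop() returns 8 -> [3, 11]
push(8) -> [3, 11, 8]
push(27) -> [3, 11, 8, 27]
push(30) -> [3, 11, 8, 27, 30]
push(19) -> [3, 11, 8, 27, 30, 19]
Final stack (bottom to top): [3, 11, 8, 27, 30, 19]
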